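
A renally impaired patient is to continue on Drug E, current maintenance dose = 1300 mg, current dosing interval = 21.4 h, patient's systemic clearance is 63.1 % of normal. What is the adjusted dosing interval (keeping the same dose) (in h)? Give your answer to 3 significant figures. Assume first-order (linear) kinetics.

To keep the same average steady-state level, dosing rate must scale with clearance.
CL ratio = 63.1 / 100 = 0.6310
New interval (same dose) = 21.4 / 0.6310 = 33.91 h

33.9 h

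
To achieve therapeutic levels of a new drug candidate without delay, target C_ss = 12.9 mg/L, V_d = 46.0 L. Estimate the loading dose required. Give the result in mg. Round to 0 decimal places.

593 mg

LD = Css × Vd = 12.9 × 46.0 = 593.4 mg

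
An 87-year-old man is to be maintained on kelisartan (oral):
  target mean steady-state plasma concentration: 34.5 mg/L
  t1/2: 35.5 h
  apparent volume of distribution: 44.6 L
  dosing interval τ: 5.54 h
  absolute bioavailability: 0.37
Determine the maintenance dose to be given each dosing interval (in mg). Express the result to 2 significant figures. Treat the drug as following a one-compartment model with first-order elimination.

450 mg

k = ln2 / t½ = 0.693147 / 35.5 = 0.01953 h⁻¹
CL = k × Vd = 0.01953 × 44.6 = 0.8710 L/h
At steady state, F × (Dose/τ) = Css × CL.
Dose = Css × CL × τ / F = 34.5 × 0.8710 × 5.54 / 0.37 = 449.9 mg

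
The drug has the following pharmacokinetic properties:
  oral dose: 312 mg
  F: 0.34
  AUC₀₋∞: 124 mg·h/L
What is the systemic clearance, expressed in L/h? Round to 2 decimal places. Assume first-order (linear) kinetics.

CL = F·Dose / AUC = 0.34 × 312 / 124 = 0.8555 L/h

0.86 L/h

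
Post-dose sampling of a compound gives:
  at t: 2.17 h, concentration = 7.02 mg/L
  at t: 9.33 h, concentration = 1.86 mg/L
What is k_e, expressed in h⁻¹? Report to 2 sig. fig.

k = ln(C₁/C₂) / (t₂ − t₁) = ln(7.02/1.86) / (9.33 − 2.17)
  = 1.328 / 7.160 = 0.1855 h⁻¹

0.19 h⁻¹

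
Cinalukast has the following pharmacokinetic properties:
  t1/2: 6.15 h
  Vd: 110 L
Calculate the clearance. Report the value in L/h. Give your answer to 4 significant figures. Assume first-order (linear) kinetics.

k = ln2 / t½ = 0.693147 / 6.15 = 0.1127 h⁻¹
CL = k × Vd = 0.1127 × 110 = 12.40 L/h

12.40 L/h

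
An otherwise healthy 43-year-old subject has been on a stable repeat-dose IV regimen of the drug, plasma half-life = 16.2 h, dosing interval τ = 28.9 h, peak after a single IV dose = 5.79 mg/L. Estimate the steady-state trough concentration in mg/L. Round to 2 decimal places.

2.37 mg/L

k = ln2 / t½ = 0.693147 / 16.2 = 0.04279 h⁻¹
e^(−kτ) = e^(−0.04279 × 28.9) = 0.2904
Accumulation ratio R = 1 / (1 − e^(−kτ)) = 1 / (1 − 0.2904) = 1.409
Steady-state trough = C₀ × R × e^(−kτ) = 5.79 × 1.409 × 0.2904 = 2.369 mg/L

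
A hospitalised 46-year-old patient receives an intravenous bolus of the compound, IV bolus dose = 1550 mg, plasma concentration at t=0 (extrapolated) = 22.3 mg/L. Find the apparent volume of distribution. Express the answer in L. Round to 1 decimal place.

Vd = Dose / C₀ = 1550 / 22.3 = 69.51 L

69.5 L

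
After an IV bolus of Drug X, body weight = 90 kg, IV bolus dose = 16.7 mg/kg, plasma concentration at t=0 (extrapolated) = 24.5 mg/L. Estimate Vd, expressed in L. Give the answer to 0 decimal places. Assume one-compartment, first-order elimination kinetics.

61 L

Dose = 16.7 × 90 = 1503 mg
Vd = Dose / C₀ = 1503 / 24.5 = 61.35 L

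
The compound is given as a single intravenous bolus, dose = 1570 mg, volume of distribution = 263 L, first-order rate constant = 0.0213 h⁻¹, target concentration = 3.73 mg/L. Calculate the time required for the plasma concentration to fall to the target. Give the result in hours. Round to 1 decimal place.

22.1 h

C₀ = Dose / Vd = 1570 / 263 = 5.970 mg/L
t = ln(C₀ / C) / k = ln(5.970 / 3.73) / 0.02130
  = ln(1.601) / 0.02130 = 0.4706 / 0.02130 = 22.09 h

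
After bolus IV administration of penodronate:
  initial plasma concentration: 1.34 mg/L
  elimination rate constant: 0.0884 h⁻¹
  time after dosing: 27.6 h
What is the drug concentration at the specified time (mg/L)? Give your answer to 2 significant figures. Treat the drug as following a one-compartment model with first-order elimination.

0.12 mg/L

C = C₀ · e^(−k·t) = 1.340 × e^(−0.08840 × 27.6)
  = 1.340 × 0.08717 = 0.1168 mg/L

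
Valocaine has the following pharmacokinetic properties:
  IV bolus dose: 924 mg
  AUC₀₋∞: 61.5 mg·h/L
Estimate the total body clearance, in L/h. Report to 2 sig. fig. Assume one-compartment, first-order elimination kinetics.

CL = Dose / AUC = 924 / 61.5 = 15.02 L/h

15 L/h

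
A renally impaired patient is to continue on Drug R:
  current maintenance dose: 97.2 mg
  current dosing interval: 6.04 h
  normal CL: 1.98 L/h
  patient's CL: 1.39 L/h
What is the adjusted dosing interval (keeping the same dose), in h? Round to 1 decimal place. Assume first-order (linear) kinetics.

To keep the same average steady-state level, dosing rate must scale with clearance.
CL ratio = 1.39 / 1.98 = 0.7020
New interval (same dose) = 6.04 / 0.7020 = 8.604 h

8.6 h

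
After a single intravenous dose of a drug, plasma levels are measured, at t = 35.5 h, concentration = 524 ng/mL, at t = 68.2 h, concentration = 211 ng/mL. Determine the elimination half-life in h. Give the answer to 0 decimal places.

25 h

k = ln(C₁/C₂) / (t₂ − t₁) = ln(524/211) / (68.2 − 35.5)
  = 0.9096 / 32.70 = 0.02782 h⁻¹
t½ = ln2 / k = 0.693147 / 0.02782 = 24.92 h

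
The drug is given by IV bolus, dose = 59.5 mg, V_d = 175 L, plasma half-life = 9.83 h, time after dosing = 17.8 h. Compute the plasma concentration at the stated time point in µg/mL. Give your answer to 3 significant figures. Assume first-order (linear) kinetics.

0.0969 µg/mL

C₀ = Dose / Vd = 59.50 / 175 = 0.3400 mg/L
k = ln2 / t½ = 0.693147 / 9.83 = 0.07051 h⁻¹
C = C₀ · e^(−k·t) = 0.3400 × e^(−0.07051 × 17.8)
  = 0.3400 × 0.2851 = 0.09693 mg/L
(0.09693 mg/L = 0.09693 µg/mL)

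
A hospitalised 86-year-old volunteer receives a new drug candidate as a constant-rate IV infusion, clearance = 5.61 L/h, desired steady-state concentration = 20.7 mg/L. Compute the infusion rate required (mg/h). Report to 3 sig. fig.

116 mg/h

At steady state, infusion rate R₀ = Css × CL = 20.7 × 5.610 = 116.1 mg/h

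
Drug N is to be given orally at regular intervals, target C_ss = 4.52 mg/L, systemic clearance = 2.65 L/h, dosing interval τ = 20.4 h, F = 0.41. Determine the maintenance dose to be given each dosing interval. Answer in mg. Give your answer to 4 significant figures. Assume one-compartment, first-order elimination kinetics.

At steady state, F × (Dose/τ) = Css × CL.
Dose = Css × CL × τ / F = 4.52 × 2.650 × 20.4 / 0.41 = 596.0 mg

596.0 mg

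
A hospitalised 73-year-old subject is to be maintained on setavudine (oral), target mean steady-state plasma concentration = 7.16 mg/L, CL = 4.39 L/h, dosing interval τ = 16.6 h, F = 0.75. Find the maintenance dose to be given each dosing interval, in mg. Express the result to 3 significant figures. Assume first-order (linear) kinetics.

At steady state, F × (Dose/τ) = Css × CL.
Dose = Css × CL × τ / F = 7.16 × 4.390 × 16.6 / 0.75 = 695.7 mg

696 mg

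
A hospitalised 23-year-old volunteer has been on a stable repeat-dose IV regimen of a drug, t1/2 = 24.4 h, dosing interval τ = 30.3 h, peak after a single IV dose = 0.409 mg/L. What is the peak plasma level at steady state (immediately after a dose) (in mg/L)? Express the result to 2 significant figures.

0.71 mg/L

k = ln2 / t½ = 0.693147 / 24.4 = 0.02841 h⁻¹
e^(−kτ) = e^(−0.02841 × 30.3) = 0.4228
Accumulation ratio R = 1 / (1 − e^(−kτ)) = 1 / (1 − 0.4228) = 1.733
Steady-state peak = C₀ × R = 0.409 × 1.733 = 0.7088 mg/L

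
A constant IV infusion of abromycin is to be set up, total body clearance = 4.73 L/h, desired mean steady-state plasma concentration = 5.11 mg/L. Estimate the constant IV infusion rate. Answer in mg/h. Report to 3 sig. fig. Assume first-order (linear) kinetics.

24.2 mg/h

At steady state, infusion rate R₀ = Css × CL = 5.11 × 4.730 = 24.17 mg/h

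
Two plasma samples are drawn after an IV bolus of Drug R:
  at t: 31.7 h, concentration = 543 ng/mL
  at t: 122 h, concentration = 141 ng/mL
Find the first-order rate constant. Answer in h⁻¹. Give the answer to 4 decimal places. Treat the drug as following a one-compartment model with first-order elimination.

0.0149 h⁻¹

k = ln(C₁/C₂) / (t₂ − t₁) = ln(543/141) / (122 − 31.7)
  = 1.348 / 90.30 = 0.01493 h⁻¹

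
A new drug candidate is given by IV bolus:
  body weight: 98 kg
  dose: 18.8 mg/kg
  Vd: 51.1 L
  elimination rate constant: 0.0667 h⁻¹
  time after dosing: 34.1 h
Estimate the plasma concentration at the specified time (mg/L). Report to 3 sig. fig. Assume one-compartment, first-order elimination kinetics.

3.71 mg/L

Total dose = 18.8 × 98 = 1842 mg
C₀ = Dose / Vd = 1842 / 51.1 = 36.05 mg/L
C = C₀ · e^(−k·t) = 36.05 × e^(−0.06670 × 34.1)
  = 36.05 × 0.1029 = 3.710 mg/L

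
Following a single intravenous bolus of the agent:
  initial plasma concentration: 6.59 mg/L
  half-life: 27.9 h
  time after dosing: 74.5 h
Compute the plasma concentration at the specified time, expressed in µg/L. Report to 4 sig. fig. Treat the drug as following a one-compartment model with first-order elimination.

k = ln2 / t½ = 0.693147 / 27.9 = 0.02484 h⁻¹
C = C₀ · e^(−k·t) = 6.590 × e^(−0.02484 × 74.5)
  = 6.590 × 0.1571 = 1.035 mg/L
Convert: 1.035 mg/L × 1000 = 1035 µg/L

1035 µg/L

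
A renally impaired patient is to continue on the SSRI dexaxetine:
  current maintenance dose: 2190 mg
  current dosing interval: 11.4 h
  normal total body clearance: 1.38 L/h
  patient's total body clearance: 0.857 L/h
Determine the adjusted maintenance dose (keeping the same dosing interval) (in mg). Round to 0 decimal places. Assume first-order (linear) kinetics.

To keep the same average steady-state level, dosing rate must scale with clearance.
CL ratio = 0.857 / 1.38 = 0.6210
New dose (same interval) = 2190 × 0.6210 = 1360 mg

1360 mg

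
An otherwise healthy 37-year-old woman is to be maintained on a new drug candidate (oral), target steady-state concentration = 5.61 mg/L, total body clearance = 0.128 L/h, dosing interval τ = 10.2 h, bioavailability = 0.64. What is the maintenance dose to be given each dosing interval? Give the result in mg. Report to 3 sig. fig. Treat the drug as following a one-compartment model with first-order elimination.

11.4 mg

At steady state, F × (Dose/τ) = Css × CL.
Dose = Css × CL × τ / F = 5.61 × 0.1280 × 10.2 / 0.64 = 11.44 mg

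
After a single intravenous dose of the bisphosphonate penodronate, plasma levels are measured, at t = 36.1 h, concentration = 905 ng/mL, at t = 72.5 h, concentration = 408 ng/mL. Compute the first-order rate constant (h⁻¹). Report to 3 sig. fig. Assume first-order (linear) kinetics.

k = ln(C₁/C₂) / (t₂ − t₁) = ln(905/408) / (72.5 − 36.1)
  = 0.7967 / 36.40 = 0.02189 h⁻¹

0.0219 h⁻¹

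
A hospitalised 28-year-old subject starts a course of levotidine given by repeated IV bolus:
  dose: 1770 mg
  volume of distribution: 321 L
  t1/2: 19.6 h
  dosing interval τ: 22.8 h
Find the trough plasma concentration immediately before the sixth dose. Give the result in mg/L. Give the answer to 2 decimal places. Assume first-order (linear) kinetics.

4.37 mg/L

C₀ per dose = Dose / Vd = 1770 / 321 = 5.514 mg/L
k = ln2 / t½ = 0.693147 / 19.6 = 0.03536 h⁻¹
Fraction remaining after one interval: r = e^(−kτ) = e^(−0.03536 × 22.8) = 0.4465
Before dose 6, 5 doses have been given (aged 1τ, 2τ, 3τ, 4τ, 5τ).
C_trough = C₀ × (r + r² + … + r^5) = C₀ × r(1−r^5)/(1−r)
        = 5.514 × 0.4465 × (1 − 0.01775) / (1 − 0.4465) = 4.369 mg/L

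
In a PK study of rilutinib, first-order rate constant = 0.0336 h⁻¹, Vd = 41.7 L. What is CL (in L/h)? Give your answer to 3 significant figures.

1.40 L/h

CL = k × Vd = 0.0336 × 41.7 = 1.401 L/h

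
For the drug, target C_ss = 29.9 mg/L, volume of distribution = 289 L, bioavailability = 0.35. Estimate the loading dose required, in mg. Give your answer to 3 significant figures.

LD = Css × Vd / F = 29.9 × 289 / 0.35 = 24690 mg

24700 mg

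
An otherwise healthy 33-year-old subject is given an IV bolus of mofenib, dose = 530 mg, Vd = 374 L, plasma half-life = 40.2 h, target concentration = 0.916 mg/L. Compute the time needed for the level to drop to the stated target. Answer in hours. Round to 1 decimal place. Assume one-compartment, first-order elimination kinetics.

25.3 h

C₀ = Dose / Vd = 530.0 / 374 = 1.417 mg/L
k = ln2 / t½ = 0.693147 / 40.2 = 0.01724 h⁻¹
t = ln(C₀ / C) / k = ln(1.417 / 0.916) / 0.01724
  = ln(1.547) / 0.01724 = 0.4363 / 0.01724 = 25.31 h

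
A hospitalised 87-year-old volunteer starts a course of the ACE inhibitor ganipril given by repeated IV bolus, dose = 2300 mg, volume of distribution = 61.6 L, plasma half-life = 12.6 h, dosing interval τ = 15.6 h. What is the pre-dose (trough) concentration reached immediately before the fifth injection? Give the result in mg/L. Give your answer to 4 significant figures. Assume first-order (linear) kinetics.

C₀ per dose = Dose / Vd = 2300 / 61.6 = 37.34 mg/L
k = ln2 / t½ = 0.693147 / 12.6 = 0.05501 h⁻¹
Fraction remaining after one interval: r = e^(−kτ) = e^(−0.05501 × 15.6) = 0.4239
Before dose 5, 4 doses have been given (aged 1τ, 2τ, 3τ, 4τ).
C_trough = C₀ × (r + r² + … + r^4) = C₀ × r(1−r^4)/(1−r)
        = 37.34 × 0.4239 × (1 − 0.03229) / (1 − 0.4239) = 26.59 mg/L

26.59 mg/L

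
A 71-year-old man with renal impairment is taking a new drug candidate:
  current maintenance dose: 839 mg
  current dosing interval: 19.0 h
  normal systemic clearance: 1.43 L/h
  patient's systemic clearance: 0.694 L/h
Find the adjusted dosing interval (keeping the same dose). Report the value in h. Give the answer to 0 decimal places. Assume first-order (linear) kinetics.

39 h

To keep the same average steady-state level, dosing rate must scale with clearance.
CL ratio = 0.694 / 1.43 = 0.4853
New interval (same dose) = 19.0 / 0.4853 = 39.15 h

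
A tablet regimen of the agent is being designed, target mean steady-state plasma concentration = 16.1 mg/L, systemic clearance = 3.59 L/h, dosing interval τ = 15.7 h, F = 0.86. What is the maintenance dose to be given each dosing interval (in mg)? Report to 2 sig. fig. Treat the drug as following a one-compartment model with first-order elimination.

1100 mg

At steady state, F × (Dose/τ) = Css × CL.
Dose = Css × CL × τ / F = 16.1 × 3.590 × 15.7 / 0.86 = 1055 mg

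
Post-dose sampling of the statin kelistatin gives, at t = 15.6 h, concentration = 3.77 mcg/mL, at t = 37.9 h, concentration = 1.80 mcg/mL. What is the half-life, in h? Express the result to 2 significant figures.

21 h

k = ln(C₁/C₂) / (t₂ − t₁) = ln(3.77/1.80) / (37.9 − 15.6)
  = 0.7393 / 22.30 = 0.03315 h⁻¹
t½ = ln2 / k = 0.693147 / 0.03315 = 20.91 h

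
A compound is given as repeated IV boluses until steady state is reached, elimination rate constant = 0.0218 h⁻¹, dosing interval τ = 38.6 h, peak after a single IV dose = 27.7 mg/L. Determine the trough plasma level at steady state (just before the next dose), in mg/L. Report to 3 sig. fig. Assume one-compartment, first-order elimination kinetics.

e^(−kτ) = e^(−0.02180 × 38.6) = 0.4311
Accumulation ratio R = 1 / (1 − e^(−kτ)) = 1 / (1 − 0.4311) = 1.758
Steady-state trough = C₀ × R × e^(−kτ) = 27.7 × 1.758 × 0.4311 = 20.99 mg/L

21.0 mg/L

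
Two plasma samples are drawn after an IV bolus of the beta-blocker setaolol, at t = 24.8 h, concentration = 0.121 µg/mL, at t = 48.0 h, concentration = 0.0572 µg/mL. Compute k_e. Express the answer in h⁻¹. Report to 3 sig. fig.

0.0323 h⁻¹

k = ln(C₁/C₂) / (t₂ − t₁) = ln(0.121/0.0572) / (48.0 − 24.8)
  = 0.7492 / 23.20 = 0.03229 h⁻¹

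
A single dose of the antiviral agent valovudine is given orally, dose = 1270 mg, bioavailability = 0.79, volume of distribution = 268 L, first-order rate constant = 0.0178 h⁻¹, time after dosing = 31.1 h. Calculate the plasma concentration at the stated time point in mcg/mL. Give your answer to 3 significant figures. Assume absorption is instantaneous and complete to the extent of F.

2.15 mcg/mL

Amount reaching circulation = F × Dose = 0.79 × 1270 = 1003 mg
C₀ = F·Dose / Vd = 1003 / 268 = 3.743 mg/L
C = C₀ · e^(−k·t) = 3.743 × e^(−0.01780 × 31.1)
  = 3.743 × 0.5749 = 2.152 mg/L
(2.152 mg/L = 2.152 mcg/mL)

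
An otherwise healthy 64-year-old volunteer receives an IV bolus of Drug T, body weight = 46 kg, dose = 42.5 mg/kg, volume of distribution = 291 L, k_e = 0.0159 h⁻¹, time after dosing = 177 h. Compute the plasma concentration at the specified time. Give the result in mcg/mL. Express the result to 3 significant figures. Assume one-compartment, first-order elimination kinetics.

Total dose = 42.5 × 46 = 1955 mg
C₀ = Dose / Vd = 1955 / 291 = 6.718 mg/L
C = C₀ · e^(−k·t) = 6.718 × e^(−0.01590 × 177)
  = 6.718 × 0.05995 = 0.4027 mg/L
(0.4027 mg/L = 0.4027 mcg/mL)

0.403 mcg/mL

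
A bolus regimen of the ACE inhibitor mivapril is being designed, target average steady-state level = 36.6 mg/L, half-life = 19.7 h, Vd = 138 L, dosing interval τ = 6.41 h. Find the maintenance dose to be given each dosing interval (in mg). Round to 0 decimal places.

1139 mg

k = ln2 / t½ = 0.693147 / 19.7 = 0.03519 h⁻¹
CL = k × Vd = 0.03519 × 138 = 4.856 L/h
At steady state, Dose/τ = Css × CL.
Dose = Css × CL × τ = 36.6 × 4.856 × 6.41 = 1139 mg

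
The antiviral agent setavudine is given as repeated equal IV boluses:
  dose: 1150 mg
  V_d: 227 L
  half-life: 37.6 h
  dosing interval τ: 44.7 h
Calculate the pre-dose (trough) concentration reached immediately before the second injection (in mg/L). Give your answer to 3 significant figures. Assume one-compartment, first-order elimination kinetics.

C₀ per dose = Dose / Vd = 1150 / 227 = 5.066 mg/L
k = ln2 / t½ = 0.693147 / 37.6 = 0.01843 h⁻¹
Fraction remaining after one interval: r = e^(−kτ) = e^(−0.01843 × 44.7) = 0.4388
Before dose 2, 1 dose has been given (aged 1τ).
C_trough = C₀ × r = 5.066 × 0.4388 = 2.223 mg/L

2.22 mg/L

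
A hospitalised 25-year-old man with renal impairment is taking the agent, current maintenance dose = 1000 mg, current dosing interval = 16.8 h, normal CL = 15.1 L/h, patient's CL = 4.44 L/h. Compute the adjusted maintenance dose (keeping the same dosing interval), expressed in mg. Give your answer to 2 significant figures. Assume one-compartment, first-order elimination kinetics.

290 mg

To keep the same average steady-state level, dosing rate must scale with clearance.
CL ratio = 4.44 / 15.1 = 0.2940
New dose (same interval) = 1000 × 0.2940 = 294.0 mg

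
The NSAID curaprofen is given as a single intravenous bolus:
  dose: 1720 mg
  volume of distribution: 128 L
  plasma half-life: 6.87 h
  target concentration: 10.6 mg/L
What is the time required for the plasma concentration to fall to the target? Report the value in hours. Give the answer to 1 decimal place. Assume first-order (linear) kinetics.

C₀ = Dose / Vd = 1720 / 128 = 13.44 mg/L
k = ln2 / t½ = 0.693147 / 6.87 = 0.1009 h⁻¹
t = ln(C₀ / C) / k = ln(13.44 / 10.6) / 0.1009
  = ln(1.268) / 0.1009 = 0.2374 / 0.1009 = 2.353 h

2.4 h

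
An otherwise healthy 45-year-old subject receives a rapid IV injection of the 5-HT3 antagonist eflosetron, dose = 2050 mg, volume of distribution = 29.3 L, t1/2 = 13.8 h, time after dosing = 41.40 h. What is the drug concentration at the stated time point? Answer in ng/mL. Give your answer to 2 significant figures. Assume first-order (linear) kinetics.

8700 ng/mL

C₀ = Dose / Vd = 2050 / 29.3 = 69.97 mg/L
k = ln2 / t½ = 0.693147 / 13.8 = 0.05023 h⁻¹
t / t½ = 41.40 / 13.8 = 3 half-lives
C = C₀ × (1/2)^3 = 69.97 × 0.1250 = 8.746 mg/L
Convert: 8.746 mg/L × 1000 = 8746 ng/mL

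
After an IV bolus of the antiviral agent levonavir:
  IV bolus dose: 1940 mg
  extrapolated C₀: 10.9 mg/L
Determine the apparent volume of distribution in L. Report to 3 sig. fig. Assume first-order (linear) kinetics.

178 L

Vd = Dose / C₀ = 1940 / 10.9 = 178.0 L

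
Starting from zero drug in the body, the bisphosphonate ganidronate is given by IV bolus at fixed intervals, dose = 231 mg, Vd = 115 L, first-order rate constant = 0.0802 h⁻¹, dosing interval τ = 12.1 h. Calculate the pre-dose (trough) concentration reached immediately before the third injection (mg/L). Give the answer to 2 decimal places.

C₀ per dose = Dose / Vd = 231 / 115 = 2.009 mg/L
Fraction remaining after one interval: r = e^(−kτ) = e^(−0.08020 × 12.1) = 0.3789
Before dose 3, 2 doses have been given (aged 1τ, 2τ).
C_trough = C₀ × (r + r²) = 2.009 × (0.3789 + 0.1436) = 1.050 mg/L

1.05 mg/L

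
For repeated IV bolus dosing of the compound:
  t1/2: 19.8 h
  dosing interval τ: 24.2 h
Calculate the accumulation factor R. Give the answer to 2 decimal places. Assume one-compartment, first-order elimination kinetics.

1.75

k = ln2 / t½ = 0.693147 / 19.8 = 0.03501 h⁻¹
e^(−kτ) = e^(−0.03501 × 24.2) = 0.4286
Accumulation ratio R = 1 / (1 − e^(−kτ)) = 1 / (1 − 0.4286) = 1.750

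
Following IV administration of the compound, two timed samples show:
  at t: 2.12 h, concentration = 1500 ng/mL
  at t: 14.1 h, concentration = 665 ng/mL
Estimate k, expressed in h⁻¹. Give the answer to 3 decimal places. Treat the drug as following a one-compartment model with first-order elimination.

k = ln(C₁/C₂) / (t₂ − t₁) = ln(1500/665) / (14.1 − 2.12)
  = 0.8134 / 11.98 = 0.06790 h⁻¹

0.068 h⁻¹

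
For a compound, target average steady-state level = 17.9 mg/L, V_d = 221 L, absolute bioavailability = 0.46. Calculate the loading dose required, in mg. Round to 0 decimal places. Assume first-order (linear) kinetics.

LD = Css × Vd / F = 17.9 × 221 / 0.46 = 8600 mg

8600 mg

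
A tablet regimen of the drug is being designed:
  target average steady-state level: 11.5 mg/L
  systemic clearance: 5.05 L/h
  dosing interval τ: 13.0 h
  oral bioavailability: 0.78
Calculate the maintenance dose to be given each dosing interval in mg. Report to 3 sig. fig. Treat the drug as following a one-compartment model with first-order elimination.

At steady state, F × (Dose/τ) = Css × CL.
Dose = Css × CL × τ / F = 11.5 × 5.050 × 13.0 / 0.78 = 967.9 mg

968 mg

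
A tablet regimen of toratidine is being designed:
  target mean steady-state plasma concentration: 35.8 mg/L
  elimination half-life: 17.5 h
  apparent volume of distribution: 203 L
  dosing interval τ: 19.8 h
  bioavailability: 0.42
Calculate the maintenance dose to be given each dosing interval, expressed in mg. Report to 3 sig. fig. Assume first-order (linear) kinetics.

k = ln2 / t½ = 0.693147 / 17.5 = 0.03961 h⁻¹
CL = k × Vd = 0.03961 × 203 = 8.041 L/h
At steady state, F × (Dose/τ) = Css × CL.
Dose = Css × CL × τ / F = 35.8 × 8.041 × 19.8 / 0.42 = 13570 mg

13600 mg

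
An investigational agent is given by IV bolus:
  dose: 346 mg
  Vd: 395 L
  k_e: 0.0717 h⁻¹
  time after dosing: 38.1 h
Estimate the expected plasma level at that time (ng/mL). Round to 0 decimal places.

C₀ = Dose / Vd = 346.0 / 395 = 0.8759 mg/L
C = C₀ · e^(−k·t) = 0.8759 × e^(−0.07170 × 38.1)
  = 0.8759 × 0.06510 = 0.05702 mg/L
Convert: 0.05702 mg/L × 1000 = 57.02 ng/mL

57 ng/mL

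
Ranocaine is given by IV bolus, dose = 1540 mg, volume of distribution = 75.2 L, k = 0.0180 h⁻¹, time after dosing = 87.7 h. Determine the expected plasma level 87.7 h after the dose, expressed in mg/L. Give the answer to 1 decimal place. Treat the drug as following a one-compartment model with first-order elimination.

C₀ = Dose / Vd = 1540 / 75.2 = 20.48 mg/L
C = C₀ · e^(−k·t) = 20.48 × e^(−0.01800 × 87.7)
  = 20.48 × 0.2063 = 4.225 mg/L

4.2 mg/L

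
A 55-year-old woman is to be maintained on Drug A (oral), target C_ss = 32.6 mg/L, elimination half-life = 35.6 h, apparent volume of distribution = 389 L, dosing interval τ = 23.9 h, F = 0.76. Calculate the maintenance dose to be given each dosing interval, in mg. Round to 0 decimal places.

7765 mg

k = ln2 / t½ = 0.693147 / 35.6 = 0.01947 h⁻¹
CL = k × Vd = 0.01947 × 389 = 7.574 L/h
At steady state, F × (Dose/τ) = Css × CL.
Dose = Css × CL × τ / F = 32.6 × 7.574 × 23.9 / 0.76 = 7765 mg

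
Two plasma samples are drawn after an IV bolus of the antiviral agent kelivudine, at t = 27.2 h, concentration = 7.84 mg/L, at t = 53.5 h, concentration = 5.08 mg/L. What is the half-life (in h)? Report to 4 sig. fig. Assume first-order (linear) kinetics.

42.01 h

k = ln(C₁/C₂) / (t₂ − t₁) = ln(7.84/5.08) / (53.5 − 27.2)
  = 0.4339 / 26.30 = 0.01650 h⁻¹
t½ = ln2 / k = 0.693147 / 0.01650 = 42.01 h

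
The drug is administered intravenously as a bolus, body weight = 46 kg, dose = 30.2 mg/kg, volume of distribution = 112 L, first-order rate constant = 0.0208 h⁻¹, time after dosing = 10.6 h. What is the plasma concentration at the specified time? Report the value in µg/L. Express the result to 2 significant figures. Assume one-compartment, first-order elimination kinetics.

Total dose = 30.2 × 46 = 1389 mg
C₀ = Dose / Vd = 1389 / 112 = 12.40 mg/L
C = C₀ · e^(−k·t) = 12.40 × e^(−0.02080 × 10.6)
  = 12.40 × 0.8021 = 9.946 mg/L
Convert: 9.946 mg/L × 1000 = 9946 µg/L

9900 µg/L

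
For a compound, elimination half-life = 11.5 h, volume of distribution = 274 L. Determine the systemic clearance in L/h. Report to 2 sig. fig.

k = ln2 / t½ = 0.693147 / 11.5 = 0.06027 h⁻¹
CL = k × Vd = 0.06027 × 274 = 16.51 L/h

17 L/h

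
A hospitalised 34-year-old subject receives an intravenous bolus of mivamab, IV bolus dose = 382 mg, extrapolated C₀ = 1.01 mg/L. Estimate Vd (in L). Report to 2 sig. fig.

380 L

Vd = Dose / C₀ = 382.0 / 1.01 = 378.2 L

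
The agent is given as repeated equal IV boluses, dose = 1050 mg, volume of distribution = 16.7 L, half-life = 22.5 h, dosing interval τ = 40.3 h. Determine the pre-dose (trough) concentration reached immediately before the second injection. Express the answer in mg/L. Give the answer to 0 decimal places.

C₀ per dose = Dose / Vd = 1050 / 16.7 = 62.87 mg/L
k = ln2 / t½ = 0.693147 / 22.5 = 0.03081 h⁻¹
Fraction remaining after one interval: r = e^(−kτ) = e^(−0.03081 × 40.3) = 0.2889
Before dose 2, 1 dose has been given (aged 1τ).
C_trough = C₀ × r = 62.87 × 0.2889 = 18.16 mg/L

18 mg/L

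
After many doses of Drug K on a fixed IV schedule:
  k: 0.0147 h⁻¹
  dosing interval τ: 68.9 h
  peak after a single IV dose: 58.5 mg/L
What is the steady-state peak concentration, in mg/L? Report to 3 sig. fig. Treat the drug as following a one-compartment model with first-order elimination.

91.9 mg/L

e^(−kτ) = e^(−0.01470 × 68.9) = 0.3632
Accumulation ratio R = 1 / (1 − e^(−kτ)) = 1 / (1 − 0.3632) = 1.570
Steady-state peak = C₀ × R = 58.5 × 1.570 = 91.85 mg/L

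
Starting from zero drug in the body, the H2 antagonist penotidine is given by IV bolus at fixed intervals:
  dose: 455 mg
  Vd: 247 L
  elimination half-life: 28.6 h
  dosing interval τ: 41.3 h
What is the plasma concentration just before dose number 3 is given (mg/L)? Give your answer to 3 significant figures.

C₀ per dose = Dose / Vd = 455 / 247 = 1.842 mg/L
k = ln2 / t½ = 0.693147 / 28.6 = 0.02424 h⁻¹
Fraction remaining after one interval: r = e^(−kτ) = e^(−0.02424 × 41.3) = 0.3675
Before dose 3, 2 doses have been given (aged 1τ, 2τ).
C_trough = C₀ × (r + r²) = 1.842 × (0.3675 + 0.1351) = 0.9258 mg/L

0.926 mg/L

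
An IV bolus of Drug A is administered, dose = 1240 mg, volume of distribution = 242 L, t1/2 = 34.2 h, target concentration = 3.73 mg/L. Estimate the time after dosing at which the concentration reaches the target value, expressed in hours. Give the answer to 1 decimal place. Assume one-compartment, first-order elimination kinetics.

15.7 h

C₀ = Dose / Vd = 1240 / 242 = 5.124 mg/L
k = ln2 / t½ = 0.693147 / 34.2 = 0.02027 h⁻¹
t = ln(C₀ / C) / k = ln(5.124 / 3.73) / 0.02027
  = ln(1.374) / 0.02027 = 0.3177 / 0.02027 = 15.67 h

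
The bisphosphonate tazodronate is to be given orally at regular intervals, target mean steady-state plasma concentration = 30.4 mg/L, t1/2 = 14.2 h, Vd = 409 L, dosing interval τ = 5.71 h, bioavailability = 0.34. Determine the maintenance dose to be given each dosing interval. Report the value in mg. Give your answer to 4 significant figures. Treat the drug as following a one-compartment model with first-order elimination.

10190 mg

k = ln2 / t½ = 0.693147 / 14.2 = 0.04881 h⁻¹
CL = k × Vd = 0.04881 × 409 = 19.96 L/h
At steady state, F × (Dose/τ) = Css × CL.
Dose = Css × CL × τ / F = 30.4 × 19.96 × 5.71 / 0.34 = 10190 mg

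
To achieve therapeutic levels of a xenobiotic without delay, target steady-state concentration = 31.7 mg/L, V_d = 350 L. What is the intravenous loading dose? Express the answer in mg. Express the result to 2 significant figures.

LD = Css × Vd = 31.7 × 350 = 11100 mg

11000 mg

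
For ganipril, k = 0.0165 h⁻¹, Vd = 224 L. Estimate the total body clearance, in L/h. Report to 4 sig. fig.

3.696 L/h

CL = k × Vd = 0.0165 × 224 = 3.696 L/h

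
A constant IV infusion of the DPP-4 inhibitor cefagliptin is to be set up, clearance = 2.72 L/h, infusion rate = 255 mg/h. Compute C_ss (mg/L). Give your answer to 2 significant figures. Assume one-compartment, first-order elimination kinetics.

At steady state Css = R₀ / CL = 255 / 2.720 = 93.75 mg/L

94 mg/L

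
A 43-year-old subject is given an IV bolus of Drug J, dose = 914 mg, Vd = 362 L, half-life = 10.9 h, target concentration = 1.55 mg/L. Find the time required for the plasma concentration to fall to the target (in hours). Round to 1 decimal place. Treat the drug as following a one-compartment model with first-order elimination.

C₀ = Dose / Vd = 914.0 / 362 = 2.525 mg/L
k = ln2 / t½ = 0.693147 / 10.9 = 0.06359 h⁻¹
t = ln(C₀ / C) / k = ln(2.525 / 1.55) / 0.06359
  = ln(1.629) / 0.06359 = 0.4880 / 0.06359 = 7.674 h

7.7 h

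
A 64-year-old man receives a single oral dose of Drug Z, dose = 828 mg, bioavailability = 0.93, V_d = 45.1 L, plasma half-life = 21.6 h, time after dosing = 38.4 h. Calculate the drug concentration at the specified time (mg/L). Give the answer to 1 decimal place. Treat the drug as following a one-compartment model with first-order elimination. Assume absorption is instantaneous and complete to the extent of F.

Amount reaching circulation = F × Dose = 0.93 × 828.0 = 770.0 mg
C₀ = F·Dose / Vd = 770.0 / 45.1 = 17.07 mg/L
k = ln2 / t½ = 0.693147 / 21.6 = 0.03209 h⁻¹
C = C₀ · e^(−k·t) = 17.07 × e^(−0.03209 × 38.4)
  = 17.07 × 0.2916 = 4.978 mg/L

5.0 mg/L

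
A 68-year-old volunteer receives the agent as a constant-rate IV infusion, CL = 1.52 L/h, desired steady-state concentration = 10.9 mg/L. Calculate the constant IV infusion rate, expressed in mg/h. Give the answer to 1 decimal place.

At steady state, infusion rate R₀ = Css × CL = 10.9 × 1.520 = 16.57 mg/h

16.6 mg/h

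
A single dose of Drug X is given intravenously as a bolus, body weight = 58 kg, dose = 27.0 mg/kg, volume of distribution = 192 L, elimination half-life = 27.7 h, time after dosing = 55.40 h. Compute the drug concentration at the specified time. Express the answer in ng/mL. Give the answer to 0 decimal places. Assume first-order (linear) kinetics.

2039 ng/mL

Total dose = 27.0 × 58 = 1566 mg
C₀ = Dose / Vd = 1566 / 192 = 8.156 mg/L
k = ln2 / t½ = 0.693147 / 27.7 = 0.02502 h⁻¹
t / t½ = 55.40 / 27.7 = 2 half-lives
C = C₀ × (1/2)^2 = 8.156 × 0.2500 = 2.039 mg/L
Convert: 2.039 mg/L × 1000 = 2039 ng/mL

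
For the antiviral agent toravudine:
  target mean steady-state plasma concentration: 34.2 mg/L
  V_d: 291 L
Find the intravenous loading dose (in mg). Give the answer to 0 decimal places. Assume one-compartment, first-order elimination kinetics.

9952 mg

LD = Css × Vd = 34.2 × 291 = 9952 mg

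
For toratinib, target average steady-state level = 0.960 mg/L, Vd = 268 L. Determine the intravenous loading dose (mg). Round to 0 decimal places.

LD = Css × Vd = 0.960 × 268 = 257.3 mg

257 mg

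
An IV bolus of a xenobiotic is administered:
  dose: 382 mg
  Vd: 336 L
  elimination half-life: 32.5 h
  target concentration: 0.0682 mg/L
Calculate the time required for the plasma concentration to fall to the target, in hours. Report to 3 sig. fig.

C₀ = Dose / Vd = 382.0 / 336 = 1.137 mg/L
k = ln2 / t½ = 0.693147 / 32.5 = 0.02133 h⁻¹
t = ln(C₀ / C) / k = ln(1.137 / 0.0682) / 0.02133
  = ln(16.67) / 0.02133 = 2.814 / 0.02133 = 131.9 h

132 h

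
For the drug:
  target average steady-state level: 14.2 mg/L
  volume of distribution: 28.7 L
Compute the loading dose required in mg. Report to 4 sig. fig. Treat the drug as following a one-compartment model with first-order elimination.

LD = Css × Vd = 14.2 × 28.7 = 407.5 mg

407.5 mg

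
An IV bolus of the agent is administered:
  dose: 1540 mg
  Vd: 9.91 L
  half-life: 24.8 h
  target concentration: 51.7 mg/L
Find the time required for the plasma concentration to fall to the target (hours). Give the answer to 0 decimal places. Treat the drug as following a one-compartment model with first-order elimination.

C₀ = Dose / Vd = 1540 / 9.91 = 155.4 mg/L
k = ln2 / t½ = 0.693147 / 24.8 = 0.02795 h⁻¹
t = ln(C₀ / C) / k = ln(155.4 / 51.7) / 0.02795
  = ln(3.006) / 0.02795 = 1.101 / 0.02795 = 39.39 h

39 h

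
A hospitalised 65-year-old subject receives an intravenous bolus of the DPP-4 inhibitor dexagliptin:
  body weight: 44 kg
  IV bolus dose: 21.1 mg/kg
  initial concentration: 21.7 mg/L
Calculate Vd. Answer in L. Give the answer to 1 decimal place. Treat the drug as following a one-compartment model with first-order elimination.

Dose = 21.1 × 44 = 928.4 mg
Vd = Dose / C₀ = 928.4 / 21.7 = 42.78 L

42.8 L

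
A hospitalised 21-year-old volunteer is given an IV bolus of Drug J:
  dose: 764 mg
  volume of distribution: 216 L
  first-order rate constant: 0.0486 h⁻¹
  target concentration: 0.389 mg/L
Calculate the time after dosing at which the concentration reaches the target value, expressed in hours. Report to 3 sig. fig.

C₀ = Dose / Vd = 764.0 / 216 = 3.537 mg/L
t = ln(C₀ / C) / k = ln(3.537 / 0.389) / 0.04860
  = ln(9.093) / 0.04860 = 2.208 / 0.04860 = 45.43 h

45.4 h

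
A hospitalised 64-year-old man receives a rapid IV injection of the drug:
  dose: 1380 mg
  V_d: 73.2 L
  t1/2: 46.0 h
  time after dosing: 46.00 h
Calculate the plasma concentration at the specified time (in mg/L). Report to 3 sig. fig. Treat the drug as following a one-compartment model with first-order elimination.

9.43 mg/L

C₀ = Dose / Vd = 1380 / 73.2 = 18.85 mg/L
k = ln2 / t½ = 0.693147 / 46.0 = 0.01507 h⁻¹
t / t½ = 46.00 / 46.0 = 1 half-lives
C = C₀ × (1/2)^1 = 18.85 × 0.5000 = 9.425 mg/L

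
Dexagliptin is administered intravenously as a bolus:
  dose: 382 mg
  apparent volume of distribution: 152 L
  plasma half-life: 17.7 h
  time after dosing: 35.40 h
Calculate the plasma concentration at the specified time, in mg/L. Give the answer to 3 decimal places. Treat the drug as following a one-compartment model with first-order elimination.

0.628 mg/L

C₀ = Dose / Vd = 382.0 / 152 = 2.513 mg/L
k = ln2 / t½ = 0.693147 / 17.7 = 0.03916 h⁻¹
t / t½ = 35.40 / 17.7 = 2 half-lives
C = C₀ × (1/2)^2 = 2.513 × 0.2500 = 0.6283 mg/L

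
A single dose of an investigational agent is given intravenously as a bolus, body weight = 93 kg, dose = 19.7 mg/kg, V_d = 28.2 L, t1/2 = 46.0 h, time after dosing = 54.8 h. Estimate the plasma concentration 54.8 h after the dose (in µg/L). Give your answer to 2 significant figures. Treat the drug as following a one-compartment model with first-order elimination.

28000 µg/L

Total dose = 19.7 × 93 = 1832 mg
C₀ = Dose / Vd = 1832 / 28.2 = 64.96 mg/L
k = ln2 / t½ = 0.693147 / 46.0 = 0.01507 h⁻¹
C = C₀ · e^(−k·t) = 64.96 × e^(−0.01507 × 54.8)
  = 64.96 × 0.4379 = 28.45 mg/L
Convert: 28.45 mg/L × 1000 = 28450 µg/L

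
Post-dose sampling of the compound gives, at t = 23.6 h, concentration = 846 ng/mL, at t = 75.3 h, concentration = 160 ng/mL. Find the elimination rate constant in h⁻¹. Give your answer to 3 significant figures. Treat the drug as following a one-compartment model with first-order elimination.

k = ln(C₁/C₂) / (t₂ − t₁) = ln(846/160) / (75.3 − 23.6)
  = 1.665 / 51.70 = 0.03221 h⁻¹

0.0322 h⁻¹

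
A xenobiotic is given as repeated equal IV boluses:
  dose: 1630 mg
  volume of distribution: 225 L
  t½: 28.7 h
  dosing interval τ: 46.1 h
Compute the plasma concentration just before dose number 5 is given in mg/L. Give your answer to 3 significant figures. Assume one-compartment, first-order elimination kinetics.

3.50 mg/L

C₀ per dose = Dose / Vd = 1630 / 225 = 7.244 mg/L
k = ln2 / t½ = 0.693147 / 28.7 = 0.02415 h⁻¹
Fraction remaining after one interval: r = e^(−kτ) = e^(−0.02415 × 46.1) = 0.3285
Before dose 5, 4 doses have been given (aged 1τ, 2τ, 3τ, 4τ).
C_trough = C₀ × (r + r² + … + r^4) = C₀ × r(1−r^4)/(1−r)
        = 7.244 × 0.3285 × (1 − 0.01165) / (1 − 0.3285) = 3.503 mg/L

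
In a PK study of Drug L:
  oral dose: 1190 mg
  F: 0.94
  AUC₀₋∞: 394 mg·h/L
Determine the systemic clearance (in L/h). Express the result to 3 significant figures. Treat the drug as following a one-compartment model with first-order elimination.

2.84 L/h

CL = F·Dose / AUC = 0.94 × 1190 / 394 = 2.839 L/h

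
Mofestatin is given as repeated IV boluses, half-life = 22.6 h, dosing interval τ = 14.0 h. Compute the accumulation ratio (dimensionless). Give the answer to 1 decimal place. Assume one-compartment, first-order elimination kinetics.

2.9

k = ln2 / t½ = 0.693147 / 22.6 = 0.03067 h⁻¹
e^(−kτ) = e^(−0.03067 × 14.0) = 0.6509
Accumulation ratio R = 1 / (1 − e^(−kτ)) = 1 / (1 − 0.6509) = 2.865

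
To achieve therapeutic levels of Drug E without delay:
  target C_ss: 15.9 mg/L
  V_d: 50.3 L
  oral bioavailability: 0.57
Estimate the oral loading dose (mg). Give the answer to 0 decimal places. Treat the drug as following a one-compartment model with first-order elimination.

1403 mg

LD = Css × Vd / F = 15.9 × 50.3 / 0.57 = 1403 mg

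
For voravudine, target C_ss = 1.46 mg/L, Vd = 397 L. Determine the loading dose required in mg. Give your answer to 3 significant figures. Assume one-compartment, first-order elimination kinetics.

580 mg

LD = Css × Vd = 1.46 × 397 = 579.6 mg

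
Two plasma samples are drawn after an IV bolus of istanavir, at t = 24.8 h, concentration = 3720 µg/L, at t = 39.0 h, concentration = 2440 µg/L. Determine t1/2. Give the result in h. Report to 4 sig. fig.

23.34 h

k = ln(C₁/C₂) / (t₂ − t₁) = ln(3720/2440) / (39.0 − 24.8)
  = 0.4217 / 14.20 = 0.02970 h⁻¹
t½ = ln2 / k = 0.693147 / 0.02970 = 23.34 h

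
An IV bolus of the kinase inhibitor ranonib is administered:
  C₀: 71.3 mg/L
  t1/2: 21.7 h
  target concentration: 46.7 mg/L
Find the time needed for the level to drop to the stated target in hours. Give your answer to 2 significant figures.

k = ln2 / t½ = 0.693147 / 21.7 = 0.03194 h⁻¹
t = ln(C₀ / C) / k = ln(71.30 / 46.7) / 0.03194
  = ln(1.527) / 0.03194 = 0.4233 / 0.03194 = 13.25 h

13 h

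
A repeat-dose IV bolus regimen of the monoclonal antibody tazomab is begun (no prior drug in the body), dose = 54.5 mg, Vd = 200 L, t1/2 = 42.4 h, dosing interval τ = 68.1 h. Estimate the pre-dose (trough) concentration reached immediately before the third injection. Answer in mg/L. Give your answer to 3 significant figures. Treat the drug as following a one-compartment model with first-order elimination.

0.119 mg/L

C₀ per dose = Dose / Vd = 54.5 / 200 = 0.2725 mg/L
k = ln2 / t½ = 0.693147 / 42.4 = 0.01635 h⁻¹
Fraction remaining after one interval: r = e^(−kτ) = e^(−0.01635 × 68.1) = 0.3284
Before dose 3, 2 doses have been given (aged 1τ, 2τ).
C_trough = C₀ × (r + r²) = 0.2725 × (0.3284 + 0.1078) = 0.1189 mg/L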